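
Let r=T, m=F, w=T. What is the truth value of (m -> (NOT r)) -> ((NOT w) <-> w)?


Substitute r=T, m=F, w=T:
NOT r = F
m -> (NOT r) = F -> F = T
NOT w = F
(NOT w) <-> w = F <-> T = F
(m -> (NOT r)) -> ((NOT w) <-> w) = T -> F = F

F


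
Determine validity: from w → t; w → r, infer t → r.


This is (no valid rule). There exist truth assignments where the premises are all true but the conclusion is false.

Invalid.


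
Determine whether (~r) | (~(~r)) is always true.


Build the truth table over {r}:
r | φ
-----
False | True
True | True
Every row evaluates to true.

Yes, it is a tautology.


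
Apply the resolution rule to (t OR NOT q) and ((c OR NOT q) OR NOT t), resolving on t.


The clauses contain complementary literals t and NOTt.
Resolution eliminates this pair and disjoins the remaining literals (merging duplicates).

(NOT q OR c)


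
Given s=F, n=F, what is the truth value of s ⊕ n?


Exclusive or is true when exactly one operand is true.
Substitute: s=F, n=F.
F ⊕ F evaluates to F.

F


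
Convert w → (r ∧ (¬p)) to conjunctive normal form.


Step 1: Rewrite w → (r ∧ (¬p)) as ¬w ∨ (r ∧ (¬p)).
Step 2: Distribute ∨ over ∧.

((¬w) ∨ r) ∧ ((¬w) ∨ (¬p))


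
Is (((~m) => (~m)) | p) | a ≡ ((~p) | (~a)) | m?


Compare truth tables:
a | m | p | φ | ψ
-----------------
False | False | False | True | True
True | False | False | True | True
False | True | False | True | True
True | True | False | True | True
False | False | True | True | True
True | False | True | True | False
False | True | True | True | True
True | True | True | True | True
They differ at row 6 (a=True, m=False, p=True): φ=True but ψ=False.

No, they are not logically equivalent.


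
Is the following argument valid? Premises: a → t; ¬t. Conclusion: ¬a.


This matches the form of modus tollens: the conclusion follows in every model of the premises.

Valid.


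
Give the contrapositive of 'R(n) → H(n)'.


The contrapositive of (P → Q) is (¬Q → ¬P); it is logically equivalent to the original.
Here P = 'R(n)' and Q = 'H(n)'.

If not (H(n)), then not (R(n)).


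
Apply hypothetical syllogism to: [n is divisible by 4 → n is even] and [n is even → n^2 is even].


Hypothetical syllogism: from (P → Q) and (Q → R), infer (P → R).
Chain the two implications through the shared middle term 'n is even'.

n is divisible by 4 → n^2 is even


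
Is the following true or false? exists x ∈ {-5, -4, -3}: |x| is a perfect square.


Evaluate the predicate on each element: -5:False, -4:True, -3:False.
Witness x = -4 satisfies the predicate.

True


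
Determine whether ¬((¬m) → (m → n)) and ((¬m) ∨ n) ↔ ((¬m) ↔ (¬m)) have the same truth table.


Compare truth tables:
m | n | φ | ψ
-------------
F | F | F | T
T | F | F | F
F | T | F | T
T | T | F | T
They differ at row 1 (m=F, n=F): φ=F but ψ=T.

No, they are not logically equivalent.


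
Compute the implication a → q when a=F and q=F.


Implication is false only when antecedent is true and consequent is false.
Substitute: a=F, q=F.
F → F evaluates to T.

T


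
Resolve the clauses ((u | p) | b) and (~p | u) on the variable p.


The clauses contain complementary literals p and ~p.
Resolution eliminates this pair and disjoins the remaining literals (merging duplicates).

(b | u)


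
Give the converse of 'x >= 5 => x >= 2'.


The converse of (P → Q) is (Q → P). It is not in general equivalent to the original.
Here P = 'x >= 5' and Q = 'x >= 2'.

If x >= 2, then x >= 5.


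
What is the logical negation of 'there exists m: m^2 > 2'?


¬(for all x: φ) = there exists x: ¬φ, and ¬(there exists x: φ) = for all x: ¬φ.
Apply to the existential statement.

for all m: NOT(m^2 > 2)


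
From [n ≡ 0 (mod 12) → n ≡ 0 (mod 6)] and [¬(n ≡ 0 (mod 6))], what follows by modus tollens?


Modus tollens: from (P → Q) and ¬Q, infer ¬P.
Q = 'n ≡ 0 (mod 6)' is denied; since P → Q, P must also fail.

Not (n ≡ 0 (mod 12)).


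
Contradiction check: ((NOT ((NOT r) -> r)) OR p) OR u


Truth table over {p, r, u}:
p | r | u | φ
-------------
F | F | F | T
T | F | F | T
F | T | F | F
T | T | F | T
F | F | T | T
T | F | T | T
F | T | T | T
T | T | T | T
Satisfying assignment at row 1: p=F, r=F, u=F gives T.

No, it is not a contradiction.


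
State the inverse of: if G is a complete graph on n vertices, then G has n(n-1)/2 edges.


The inverse of (P → Q) is (¬P → ¬Q). It is equivalent to the converse, not to the original.
Here P = 'G is a complete graph on n vertices' and Q = 'G has n(n-1)/2 edges'.

If not (G is a complete graph on n vertices), then not (G has n(n-1)/2 edges).


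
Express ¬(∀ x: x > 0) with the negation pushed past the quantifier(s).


¬(∀ x: φ) = ∃ x: ¬φ, and ¬(∃ x: φ) = ∀ x: ¬φ.
Apply to the universal statement.

∃ x: ¬(x > 0)


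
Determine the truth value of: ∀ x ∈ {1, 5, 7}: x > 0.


Evaluate the predicate on each element: 1:T, 5:T, 7:T.
Every element satisfies the predicate.

T


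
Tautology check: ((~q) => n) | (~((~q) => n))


Build the truth table over {n, q}:
n | q | φ
---------
False | False | True
True | False | True
False | True | True
True | True | True
Every row evaluates to true.

Yes, it is a tautology.


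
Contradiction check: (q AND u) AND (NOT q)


Truth table over {q, u}:
q | u | φ
---------
F | F | F
T | F | F
F | T | F
T | T | F
Every row is false.

Yes, it is a contradiction.


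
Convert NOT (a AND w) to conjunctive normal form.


Step 1: Apply De Morgan: ¬(a ∧ w) = ¬a ∨ ¬w.

(NOT a) OR (NOT w)


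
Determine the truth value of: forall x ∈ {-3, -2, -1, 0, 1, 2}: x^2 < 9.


Evaluate the predicate on each element: -3:False, -2:True, -1:True, 0:True, 1:True, 2:True.
Counterexample x = -3 fails the predicate.

False


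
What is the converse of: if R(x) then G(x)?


The converse of (P → Q) is (Q → P). It is not in general equivalent to the original.
Here P = 'R(x)' and Q = 'G(x)'.

If G(x), then R(x).


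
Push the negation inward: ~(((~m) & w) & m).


De Morgan: the negation of a conjunction is the disjunction of the negations.
Distribute ~ across &, flipping it to |, and negate each literal.

(m | (~w)) | (~m)


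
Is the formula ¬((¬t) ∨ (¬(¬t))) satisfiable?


Check all 2 assignments over {t}:
t | φ
-----
F | F
T | F
No assignment makes the formula true.

Unsatisfiable.


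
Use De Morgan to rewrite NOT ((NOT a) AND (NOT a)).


De Morgan: the negation of a conjunction is the disjunction of the negations.
Distribute NOT across AND, flipping it to OR, and negate each literal.

a OR a


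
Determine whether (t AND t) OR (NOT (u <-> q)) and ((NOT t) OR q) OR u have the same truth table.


Compare truth tables:
q | t | u | φ | ψ
-----------------
F | F | F | F | T
T | F | F | T | T
F | T | F | T | F
T | T | F | T | T
F | F | T | T | T
T | F | T | F | T
F | T | T | T | T
T | T | T | T | T
They differ at row 1 (q=F, t=F, u=F): φ=F but ψ=T.

No, they are not logically equivalent.


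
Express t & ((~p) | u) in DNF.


Step 1: Distribute ∧ over ∨: t ∧ ((¬p) ∨ u) = (t ∧ (¬p)) ∨ (t ∧ u).

(t & (~p)) | (t & u)


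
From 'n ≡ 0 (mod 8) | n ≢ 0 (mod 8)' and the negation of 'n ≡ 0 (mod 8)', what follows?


Disjunctive syllogism: from (P ∨ Q) and ¬P, infer Q.
One disjunct, 'n ≡ 0 (mod 8)', is ruled out; the other must hold.

n ≢ 0 (mod 8)


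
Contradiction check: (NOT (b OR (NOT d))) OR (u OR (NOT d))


Truth table over {b, d, u}:
b | d | u | φ
-------------
F | F | F | T
T | F | F | T
F | T | F | T
T | T | F | F
F | F | T | T
T | F | T | T
F | T | T | T
T | T | T | T
Satisfying assignment at row 1: b=F, d=F, u=F gives T.

No, it is not a contradiction.


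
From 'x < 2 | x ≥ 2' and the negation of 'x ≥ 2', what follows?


Disjunctive syllogism: from (P ∨ Q) and ¬P, infer Q.
One disjunct, 'x ≥ 2', is ruled out; the other must hold.

x < 2


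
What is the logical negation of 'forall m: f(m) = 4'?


¬(forall x: φ) = exists x: ¬φ, and ¬(exists x: φ) = forall x: ¬φ.
Apply to the universal statement.

exists m: ~(f(m) = 4)


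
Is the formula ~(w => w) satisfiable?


Check all 2 assignments over {w}:
w | φ
-----
False | False
True | False
No assignment makes the formula true.

Unsatisfiable.


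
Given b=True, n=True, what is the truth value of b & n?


Conjunction is true only when both operands are true.
Substitute: b=True, n=True.
True & True evaluates to True.

True


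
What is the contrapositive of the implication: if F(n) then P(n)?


The contrapositive of (P → Q) is (¬Q → ¬P); it is logically equivalent to the original.
Here P = 'F(n)' and Q = 'P(n)'.

If not (P(n)), then not (F(n)).


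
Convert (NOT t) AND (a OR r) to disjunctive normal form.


Step 1: Distribute ∧ over ∨: (¬t) ∧ (a ∨ r) = ((¬t) ∧ a) ∨ ((¬t) ∧ r).

((NOT t) AND a) OR ((NOT t) AND r)


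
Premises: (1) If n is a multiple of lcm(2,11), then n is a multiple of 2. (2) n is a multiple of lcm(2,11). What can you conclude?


Modus ponens: from (P → Q) and P, infer Q.
P = 'n is a multiple of lcm(2,11)' is asserted, and P → Q holds, so Q follows.

n is a multiple of 2.


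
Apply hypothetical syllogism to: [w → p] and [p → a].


Hypothetical syllogism: from (P → Q) and (Q → R), infer (P → R).
Chain the two implications through the shared middle term 'p'.

w → a


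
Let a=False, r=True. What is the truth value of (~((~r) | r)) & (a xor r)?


Substitute a=False, r=True:
~r = False
(~r) | r = False | True = True
~((~r) | r) = False
a xor r = False xor True = True
(~((~r) | r)) & (a xor r) = False & True = False

False


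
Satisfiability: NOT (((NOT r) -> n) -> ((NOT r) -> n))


Check all 4 assignments over {n, r}:
n | r | φ
---------
F | F | F
T | F | F
F | T | F
T | T | F
No assignment makes the formula true.

Unsatisfiable.


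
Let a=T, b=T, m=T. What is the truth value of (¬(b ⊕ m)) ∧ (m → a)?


Substitute a=T, b=T, m=T:
b ⊕ m = T ⊕ T = F
¬(b ⊕ m) = T
m → a = T → T = T
(¬(b ⊕ m)) ∧ (m → a) = T ∧ T = T

T


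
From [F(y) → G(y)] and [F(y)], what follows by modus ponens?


Modus ponens: from (P → Q) and P, infer Q.
P = 'F(y)' is asserted, and P → Q holds, so Q follows.

G(y).


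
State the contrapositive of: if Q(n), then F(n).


The contrapositive of (P → Q) is (¬Q → ¬P); it is logically equivalent to the original.
Here P = 'Q(n)' and Q = 'F(n)'.

If not (F(n)), then not (Q(n)).


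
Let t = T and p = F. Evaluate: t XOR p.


Exclusive or is true when exactly one operand is true.
Substitute: t=T, p=F.
T XOR F evaluates to T.

T


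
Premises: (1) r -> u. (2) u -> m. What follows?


Hypothetical syllogism: from (P → Q) and (Q → R), infer (P → R).
Chain the two implications through the shared middle term 'u'.

r -> m


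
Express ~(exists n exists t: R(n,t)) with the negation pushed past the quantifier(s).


Negation flips each quantifier (∀↔∃) and negates the inner predicate.
¬(exists n exists t: φ) = forall n forall t: ¬φ.

forall n forall t: ~(R(n,t))


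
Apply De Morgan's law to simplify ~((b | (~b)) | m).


De Morgan: the negation of a disjunction is the conjunction of the negations.
Distribute ~ across |, flipping it to &, and negate each literal.

((~b) & b) & (~m)


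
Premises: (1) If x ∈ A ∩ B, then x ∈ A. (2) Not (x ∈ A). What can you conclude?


Modus tollens: from (P → Q) and ¬Q, infer ¬P.
Q = 'x ∈ A' is denied; since P → Q, P must also fail.

Not (x ∈ A ∩ B).


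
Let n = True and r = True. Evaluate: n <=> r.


Biconditional is true when both operands have the same truth value.
Substitute: n=True, r=True.
True <=> True evaluates to True.

True


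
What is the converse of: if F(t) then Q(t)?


The converse of (P → Q) is (Q → P). It is not in general equivalent to the original.
Here P = 'F(t)' and Q = 'Q(t)'.

If Q(t), then F(t).


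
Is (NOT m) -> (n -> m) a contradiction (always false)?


Truth table over {m, n}:
m | n | φ
---------
F | F | T
T | F | T
F | T | F
T | T | T
Satisfying assignment at row 1: m=F, n=F gives T.

No, it is not a contradiction.


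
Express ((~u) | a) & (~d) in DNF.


Step 1: Distribute ∧ over ∨: ((¬u) ∨ a) ∧ (¬d) = ((¬u) ∧ (¬d)) ∨ (a ∧ (¬d)).

((~u) & (~d)) | (a & (~d))


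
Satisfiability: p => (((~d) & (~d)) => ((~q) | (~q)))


Search for a satisfying assignment over {d, p, q}.
Try d=False, p=False, q=False: the formula evaluates to True.
A satisfying assignment exists.

Satisfiable.


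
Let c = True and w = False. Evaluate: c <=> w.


Biconditional is true when both operands have the same truth value.
Substitute: c=True, w=False.
True <=> False evaluates to False.

False


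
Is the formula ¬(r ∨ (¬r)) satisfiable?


Check all 2 assignments over {r}:
r | φ
-----
F | F
T | F
No assignment makes the formula true.

Unsatisfiable.


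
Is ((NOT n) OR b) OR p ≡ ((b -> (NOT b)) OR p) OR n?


Compare truth tables:
b | n | p | φ | ψ
-----------------
F | F | F | T | T
T | F | F | T | F
F | T | F | F | T
T | T | F | T | T
F | F | T | T | T
T | F | T | T | T
F | T | T | T | T
T | T | T | T | T
They differ at row 2 (b=T, n=F, p=F): φ=T but ψ=F.

No, they are not logically equivalent.


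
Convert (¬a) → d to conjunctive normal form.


Step 1: Rewrite (¬a) → d as ¬(¬a) ∨ d.
Step 2: Eliminate any double negations (¬¬X = X).

a ∨ d


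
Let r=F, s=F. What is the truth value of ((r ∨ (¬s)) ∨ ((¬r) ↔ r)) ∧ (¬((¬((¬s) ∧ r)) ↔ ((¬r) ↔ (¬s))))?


Substitute r=F, s=F:
… (earlier sub-steps elided)
(r ∨ (¬s)) ∨ ((¬r) ↔ r) = T ∨ F = T
¬s = T
(¬s) ∧ r = T ∧ F = F
¬((¬s) ∧ r) = T
¬r = T
¬s = T
(¬r) ↔ (¬s) = T ↔ T = T
(¬((¬s) ∧ r)) ↔ ((¬r) ↔ (¬s)) = T ↔ T = T
¬((¬((¬s) ∧ r)) ↔ ((¬r) ↔ (¬s))) = F
((r ∨ (¬s)) ∨ ((¬r) ↔ r)) ∧ (¬((¬((¬s) ∧ r)) ↔ ((¬r) ↔ (¬s)))) = T ∧ F = F

F


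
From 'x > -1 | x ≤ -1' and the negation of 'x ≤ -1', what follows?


Disjunctive syllogism: from (P ∨ Q) and ¬P, infer Q.
One disjunct, 'x ≤ -1', is ruled out; the other must hold.

x > -1


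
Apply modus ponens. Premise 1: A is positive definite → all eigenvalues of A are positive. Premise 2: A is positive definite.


Modus ponens: from (P → Q) and P, infer Q.
P = 'A is positive definite' is asserted, and P → Q holds, so Q follows.

all eigenvalues of A are positive.


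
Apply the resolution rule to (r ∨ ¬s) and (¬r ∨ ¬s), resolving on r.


The clauses contain complementary literals r and ¬r.
Resolution eliminates this pair and disjoins the remaining literals (merging duplicates).

¬s


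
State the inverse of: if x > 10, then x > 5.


The inverse of (P → Q) is (¬P → ¬Q). It is equivalent to the converse, not to the original.
Here P = 'x > 10' and Q = 'x > 5'.

If not (x > 10), then not (x > 5).


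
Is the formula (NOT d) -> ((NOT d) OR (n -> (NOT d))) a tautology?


Build the truth table over {d, n}:
d | n | φ
---------
F | F | T
T | F | T
F | T | T
T | T | T
Every row evaluates to true.

Yes, it is a tautology.


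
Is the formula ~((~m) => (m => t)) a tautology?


Build the truth table over {m, t}:
m | t | φ
---------
False | False | False
True | False | False
False | True | False
True | True | False
Counterexample at row 1: with m=False, t=False, the formula is False.

No, it is not a tautology.


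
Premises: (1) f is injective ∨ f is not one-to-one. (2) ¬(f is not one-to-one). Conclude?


Disjunctive syllogism: from (P ∨ Q) and ¬P, infer Q.
One disjunct, 'f is not one-to-one', is ruled out; the other must hold.

f is injective


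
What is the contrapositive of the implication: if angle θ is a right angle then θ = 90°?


The contrapositive of (P → Q) is (¬Q → ¬P); it is logically equivalent to the original.
Here P = 'angle θ is a right angle' and Q = 'θ = 90°'.

If not (θ = 90°), then not (angle θ is a right angle).


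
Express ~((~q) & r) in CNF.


Step 1: Apply De Morgan: ¬((¬q) ∧ r) = ¬(¬q) ∨ ¬r.
Step 2: Eliminate any double negations (¬¬X = X).

q | (~r)


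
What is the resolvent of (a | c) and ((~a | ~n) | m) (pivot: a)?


The clauses contain complementary literals a and ~a.
Resolution eliminates this pair and disjoins the remaining literals (merging duplicates).

((c | m) | ~n)


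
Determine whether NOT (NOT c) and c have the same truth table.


Compare truth tables:
c | φ | ψ
---------
F | F | F
T | T | T
The columns φ and ψ agree on every row.

Yes, they are logically equivalent.


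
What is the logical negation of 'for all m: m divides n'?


¬(for all x: φ) = there exists x: ¬φ, and ¬(there exists x: φ) = for all x: ¬φ.
Apply to the universal statement.

there exists m: NOT(m divides n)


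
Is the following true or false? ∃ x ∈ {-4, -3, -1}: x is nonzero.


Evaluate the predicate on each element: -4:T, -3:T, -1:T.
Witness x = -4 satisfies the predicate.

T


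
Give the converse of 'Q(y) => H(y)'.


The converse of (P → Q) is (Q → P). It is not in general equivalent to the original.
Here P = 'Q(y)' and Q = 'H(y)'.

If H(y), then Q(y).


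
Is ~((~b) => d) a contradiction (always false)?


Truth table over {b, d}:
b | d | φ
---------
False | False | True
True | False | False
False | True | False
True | True | False
Satisfying assignment at row 1: b=False, d=False gives True.

No, it is not a contradiction.


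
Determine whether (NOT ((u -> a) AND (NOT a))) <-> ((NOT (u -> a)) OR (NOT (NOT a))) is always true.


Build the truth table over {a, u}:
a | u | φ
---------
F | F | T
T | F | T
F | T | T
T | T | T
Every row evaluates to true.

Yes, it is a tautology.


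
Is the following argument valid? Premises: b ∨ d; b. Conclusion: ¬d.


This is affirming a disjunct (fallacy). There exist truth assignments where the premises are all true but the conclusion is false.

Invalid.


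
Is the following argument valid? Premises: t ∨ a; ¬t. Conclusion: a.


This matches the form of disjunctive syllogism: the conclusion follows in every model of the premises.

Valid.


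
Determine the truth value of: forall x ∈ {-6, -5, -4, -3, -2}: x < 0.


Evaluate the predicate on each element: -6:True, -5:True, -4:True, -3:True, -2:True.
Every element satisfies the predicate.

True


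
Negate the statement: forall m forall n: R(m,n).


Negation flips each quantifier (∀↔∃) and negates the inner predicate.
¬(forall m forall n: φ) = exists m exists n: ¬φ.

exists m exists n: ~(R(m,n))


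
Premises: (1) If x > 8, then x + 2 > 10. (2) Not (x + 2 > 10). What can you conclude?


Modus tollens: from (P → Q) and ¬Q, infer ¬P.
Q = 'x + 2 > 10' is denied; since P → Q, P must also fail.

Not (x > 8).


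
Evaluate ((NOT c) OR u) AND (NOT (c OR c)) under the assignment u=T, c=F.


Substitute u=T, c=F:
NOT c = T
(NOT c) OR u = T OR T = T
c OR c = F OR F = F
NOT (c OR c) = T
((NOT c) OR u) AND (NOT (c OR c)) = T AND T = T

T


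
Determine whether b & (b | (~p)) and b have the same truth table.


Compare truth tables:
b | p | φ | ψ
-------------
False | False | False | False
True | False | True | True
False | True | False | False
True | True | True | True
The columns φ and ψ agree on every row.

Yes, they are logically equivalent.


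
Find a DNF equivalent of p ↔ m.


Step 1: p ↔ m is true exactly when both agree: (p ∧ m) ∨ (¬p ∧ ¬m).

(p ∧ m) ∨ ((¬p) ∧ (¬m))


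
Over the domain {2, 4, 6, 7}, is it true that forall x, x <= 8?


Evaluate the predicate on each element: 2:True, 4:True, 6:True, 7:True.
Every element satisfies the predicate.

True


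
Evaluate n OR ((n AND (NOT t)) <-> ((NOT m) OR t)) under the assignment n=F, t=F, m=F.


Substitute n=F, t=F, m=F:
NOT t = T
n AND (NOT t) = F AND T = F
NOT m = T
(NOT m) OR t = T OR F = T
(n AND (NOT t)) <-> ((NOT m) OR t) = F <-> T = F
n OR ((n AND (NOT t)) <-> ((NOT m) OR t)) = F OR F = F

F


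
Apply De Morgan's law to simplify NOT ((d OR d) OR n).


De Morgan: the negation of a disjunction is the conjunction of the negations.
Distribute NOT across OR, flipping it to AND, and negate each literal.

((NOT d) AND (NOT d)) AND (NOT n)


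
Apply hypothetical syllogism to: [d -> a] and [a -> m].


Hypothetical syllogism: from (P → Q) and (Q → R), infer (P → R).
Chain the two implications through the shared middle term 'a'.

d -> m


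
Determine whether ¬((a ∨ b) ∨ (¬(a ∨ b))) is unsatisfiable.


Truth table over {a, b}:
a | b | φ
---------
F | F | F
T | F | F
F | T | F
T | T | F
Every row is false.

Yes, it is a contradiction.


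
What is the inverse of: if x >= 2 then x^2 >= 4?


The inverse of (P → Q) is (¬P → ¬Q). It is equivalent to the converse, not to the original.
Here P = 'x >= 2' and Q = 'x^2 >= 4'.

If not (x >= 2), then not (x^2 >= 4).


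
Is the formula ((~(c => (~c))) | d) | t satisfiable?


Search for a satisfying assignment over {c, d, t}.
Try c=True, d=False, t=False: the formula evaluates to True.
A satisfying assignment exists.

Satisfiable.


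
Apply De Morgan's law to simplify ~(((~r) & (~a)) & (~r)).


De Morgan: the negation of a conjunction is the disjunction of the negations.
Distribute ~ across &, flipping it to |, and negate each literal.

(r | a) | r


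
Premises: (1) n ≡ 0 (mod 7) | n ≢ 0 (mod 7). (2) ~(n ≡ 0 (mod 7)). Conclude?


Disjunctive syllogism: from (P ∨ Q) and ¬P, infer Q.
One disjunct, 'n ≡ 0 (mod 7)', is ruled out; the other must hold.

n ≢ 0 (mod 7)


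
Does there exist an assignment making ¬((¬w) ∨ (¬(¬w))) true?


Check all 2 assignments over {w}:
w | φ
-----
F | F
T | F
No assignment makes the formula true.

Unsatisfiable.


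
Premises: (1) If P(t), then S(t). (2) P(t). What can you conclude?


Modus ponens: from (P → Q) and P, infer Q.
P = 'P(t)' is asserted, and P → Q holds, so Q follows.

S(t).


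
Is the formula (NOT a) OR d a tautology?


Build the truth table over {a, d}:
a | d | φ
---------
F | F | T
T | F | F
F | T | T
T | T | T
Counterexample at row 2: with a=T, d=F, the formula is F.

No, it is not a tautology.


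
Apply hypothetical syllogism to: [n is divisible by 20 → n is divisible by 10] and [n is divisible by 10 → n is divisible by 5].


Hypothetical syllogism: from (P → Q) and (Q → R), infer (P → R).
Chain the two implications through the shared middle term 'n is divisible by 10'.

n is divisible by 20 → n is divisible by 5


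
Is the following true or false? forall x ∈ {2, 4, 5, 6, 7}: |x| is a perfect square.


Evaluate the predicate on each element: 2:False, 4:True, 5:False, 6:False, 7:False.
Counterexample x = 2 fails the predicate.

False


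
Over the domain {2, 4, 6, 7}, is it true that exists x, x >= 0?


Evaluate the predicate on each element: 2:True, 4:True, 6:True, 7:True.
Witness x = 2 satisfies the predicate.

True


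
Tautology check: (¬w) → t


Build the truth table over {t, w}:
t | w | φ
---------
F | F | F
T | F | T
F | T | T
T | T | T
Counterexample at row 1: with t=F, w=F, the formula is F.

No, it is not a tautology.


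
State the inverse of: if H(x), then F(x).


The inverse of (P → Q) is (¬P → ¬Q). It is equivalent to the converse, not to the original.
Here P = 'H(x)' and Q = 'F(x)'.

If not (H(x)), then not (F(x)).


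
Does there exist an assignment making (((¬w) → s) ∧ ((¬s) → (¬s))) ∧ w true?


Search for a satisfying assignment over {s, w}.
Try s=F, w=T: the formula evaluates to T.
A satisfying assignment exists.

Satisfiable.


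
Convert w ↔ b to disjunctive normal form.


Step 1: w ↔ b is true exactly when both agree: (w ∧ b) ∨ (¬w ∧ ¬b).

(w ∧ b) ∨ ((¬w) ∧ (¬b))


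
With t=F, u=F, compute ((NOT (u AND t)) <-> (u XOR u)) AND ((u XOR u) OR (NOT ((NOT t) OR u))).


Substitute t=F, u=F:
u AND t = F AND F = F
NOT (u AND t) = T
u XOR u = F XOR F = F
(NOT (u AND t)) <-> (u XOR u) = T <-> F = F
u XOR u = F XOR F = F
NOT t = T
(NOT t) OR u = T OR F = T
NOT ((NOT t) OR u) = F
(u XOR u) OR (NOT ((NOT t) OR u)) = F OR F = F
((NOT (u AND t)) <-> (u XOR u)) AND ((u XOR u) OR (NOT ((NOT t) OR u))) = F AND F = F

F


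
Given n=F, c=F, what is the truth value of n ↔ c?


Biconditional is true when both operands have the same truth value.
Substitute: n=F, c=F.
F ↔ F evaluates to T.

T


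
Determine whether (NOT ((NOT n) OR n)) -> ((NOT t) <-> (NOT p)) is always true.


Build the truth table over {n, p, t}:
n | p | t | φ
-------------
F | F | F | T
T | F | F | T
F | T | F | T
T | T | F | T
F | F | T | T
T | F | T | T
F | T | T | T
T | T | T | T
Every row evaluates to true.

Yes, it is a tautology.


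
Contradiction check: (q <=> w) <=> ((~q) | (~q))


Truth table over {q, w}:
q | w | φ
---------
False | False | True
True | False | True
False | True | False
True | True | False
Satisfying assignment at row 1: q=False, w=False gives True.

No, it is not a contradiction.


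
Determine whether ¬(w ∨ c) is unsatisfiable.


Truth table over {c, w}:
c | w | φ
---------
F | F | T
T | F | F
F | T | F
T | T | F
Satisfying assignment at row 1: c=F, w=F gives T.

No, it is not a contradiction.


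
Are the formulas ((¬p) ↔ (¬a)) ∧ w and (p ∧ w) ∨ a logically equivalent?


Compare truth tables:
a | p | w | φ | ψ
-----------------
F | F | F | F | F
T | F | F | F | T
F | T | F | F | F
T | T | F | F | T
F | F | T | T | F
T | F | T | F | T
F | T | T | F | T
T | T | T | T | T
They differ at row 2 (a=T, p=F, w=F): φ=F but ψ=T.

No, they are not logically equivalent.


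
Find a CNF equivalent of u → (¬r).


Step 1: Rewrite u → (¬r) as ¬u ∨ (¬r).

(¬u) ∨ (¬r)


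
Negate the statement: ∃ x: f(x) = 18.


¬(∀ x: φ) = ∃ x: ¬φ, and ¬(∃ x: φ) = ∀ x: ¬φ.
Apply to the existential statement.

∀ x: ¬(f(x) = 18)


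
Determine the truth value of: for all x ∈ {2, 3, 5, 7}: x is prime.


Evaluate the predicate on each element: 2:T, 3:T, 5:T, 7:T.
Every element satisfies the predicate.

T


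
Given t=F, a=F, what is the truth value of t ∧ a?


Conjunction is true only when both operands are true.
Substitute: t=F, a=F.
F ∧ F evaluates to F.

F


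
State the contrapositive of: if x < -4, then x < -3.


The contrapositive of (P → Q) is (¬Q → ¬P); it is logically equivalent to the original.
Here P = 'x < -4' and Q = 'x < -3'.

If not (x < -3), then not (x < -4).


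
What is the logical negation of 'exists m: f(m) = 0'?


¬(forall x: φ) = exists x: ¬φ, and ¬(exists x: φ) = forall x: ¬φ.
Apply to the existential statement.

forall m: ~(f(m) = 0)


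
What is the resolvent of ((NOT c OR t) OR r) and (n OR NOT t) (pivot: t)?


The clauses contain complementary literals t and NOTt.
Resolution eliminates this pair and disjoins the remaining literals (merging duplicates).

((NOT c OR r) OR n)


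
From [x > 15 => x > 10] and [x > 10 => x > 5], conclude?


Hypothetical syllogism: from (P → Q) and (Q → R), infer (P → R).
Chain the two implications through the shared middle term 'x > 10'.

x > 15 => x > 5


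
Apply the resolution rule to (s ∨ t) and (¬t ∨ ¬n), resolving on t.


The clauses contain complementary literals t and ¬t.
Resolution eliminates this pair and disjoins the remaining literals (merging duplicates).

(s ∨ ¬n)


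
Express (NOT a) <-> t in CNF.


Step 1: Rewrite (¬a) ↔ t as ((¬a) → t) ∧ (t → (¬a)).
Step 2: Rewrite each implication as a disjunction.
Step 3: Eliminate any double negations (¬¬X = X).

(a OR t) AND ((NOT t) OR (NOT a))


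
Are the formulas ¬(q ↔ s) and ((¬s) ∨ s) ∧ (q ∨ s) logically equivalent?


Compare truth tables:
q | s | φ | ψ
-------------
F | F | F | F
T | F | T | T
F | T | T | T
T | T | F | T
They differ at row 4 (q=T, s=T): φ=F but ψ=T.

No, they are not logically equivalent.


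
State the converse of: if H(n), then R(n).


The converse of (P → Q) is (Q → P). It is not in general equivalent to the original.
Here P = 'H(n)' and Q = 'R(n)'.

If R(n), then H(n).


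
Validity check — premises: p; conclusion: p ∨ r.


This matches the form of disjunction introduction: the conclusion follows in every model of the premises.

Valid.


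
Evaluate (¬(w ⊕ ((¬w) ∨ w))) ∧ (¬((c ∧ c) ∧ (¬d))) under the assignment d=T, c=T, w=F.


Substitute d=T, c=T, w=F:
¬w = T
(¬w) ∨ w = T ∨ F = T
w ⊕ ((¬w) ∨ w) = F ⊕ T = T
¬(w ⊕ ((¬w) ∨ w)) = F
c ∧ c = T ∧ T = T
¬d = F
(c ∧ c) ∧ (¬d) = T ∧ F = F
¬((c ∧ c) ∧ (¬d)) = T
(¬(w ⊕ ((¬w) ∨ w))) ∧ (¬((c ∧ c) ∧ (¬d))) = F ∧ T = F

F


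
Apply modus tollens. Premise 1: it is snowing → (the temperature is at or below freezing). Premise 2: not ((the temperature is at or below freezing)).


Modus tollens: from (P → Q) and ¬Q, infer ¬P.
Q = '(the temperature is at or below freezing)' is denied; since P → Q, P must also fail.

Not (it is snowing).


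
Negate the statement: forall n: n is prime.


¬(forall x: φ) = exists x: ¬φ, and ¬(exists x: φ) = forall x: ¬φ.
Apply to the universal statement.

exists n: ~(n is prime)


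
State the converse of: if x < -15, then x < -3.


The converse of (P → Q) is (Q → P). It is not in general equivalent to the original.
Here P = 'x < -15' and Q = 'x < -3'.

If x < -3, then x < -15.


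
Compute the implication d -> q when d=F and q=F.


Implication is false only when antecedent is true and consequent is false.
Substitute: d=F, q=F.
F -> F evaluates to T.

T


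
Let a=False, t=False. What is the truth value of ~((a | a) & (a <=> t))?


Substitute a=False, t=False:
a | a = False | False = False
a <=> t = False <=> False = True
(a | a) & (a <=> t) = False & True = False
~((a | a) & (a <=> t)) = True

True


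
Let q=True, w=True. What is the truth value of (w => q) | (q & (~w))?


Substitute q=True, w=True:
w => q = True => True = True
~w = False
q & (~w) = True & False = False
(w => q) | (q & (~w)) = True | False = True

True


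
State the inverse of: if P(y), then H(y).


The inverse of (P → Q) is (¬P → ¬Q). It is equivalent to the converse, not to the original.
Here P = 'P(y)' and Q = 'H(y)'.

If not (P(y)), then not (H(y)).


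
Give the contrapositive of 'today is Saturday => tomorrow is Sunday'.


The contrapositive of (P → Q) is (¬Q → ¬P); it is logically equivalent to the original.
Here P = 'today is Saturday' and Q = 'tomorrow is Sunday'.

If not (tomorrow is Sunday), then not (today is Saturday).


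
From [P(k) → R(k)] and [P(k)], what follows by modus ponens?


Modus ponens: from (P → Q) and P, infer Q.
P = 'P(k)' is asserted, and P → Q holds, so Q follows.

R(k).


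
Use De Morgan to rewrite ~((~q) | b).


De Morgan: the negation of a disjunction is the conjunction of the negations.
Distribute ~ across |, flipping it to &, and negate each literal.

q & (~b)


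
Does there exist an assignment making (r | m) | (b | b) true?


Search for a satisfying assignment over {b, m, r}.
Try b=True, m=False, r=False: the formula evaluates to True.
A satisfying assignment exists.

Satisfiable.


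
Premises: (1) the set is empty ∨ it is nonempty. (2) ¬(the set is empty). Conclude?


Disjunctive syllogism: from (P ∨ Q) and ¬P, infer Q.
One disjunct, 'the set is empty', is ruled out; the other must hold.

it is nonempty


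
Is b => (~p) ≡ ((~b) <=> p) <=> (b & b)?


Compare truth tables:
b | p | φ | ψ
-------------
False | False | True | True
True | False | True | True
False | True | True | False
True | True | False | False
They differ at row 3 (b=False, p=True): φ=True but ψ=False.

No, they are not logically equivalent.


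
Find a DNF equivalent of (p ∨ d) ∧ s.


Step 1: Distribute ∧ over ∨: (p ∨ d) ∧ s = (p ∧ s) ∨ (d ∧ s).

(p ∧ s) ∨ (d ∧ s)


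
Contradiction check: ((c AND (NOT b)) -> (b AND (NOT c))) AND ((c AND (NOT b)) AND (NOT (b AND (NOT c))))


Truth table over {b, c}:
b | c | φ
---------
F | F | F
T | F | F
F | T | F
T | T | F
Every row is false.

Yes, it is a contradiction.


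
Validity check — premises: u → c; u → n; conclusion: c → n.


This is (no valid rule). There exist truth assignments where the premises are all true but the conclusion is false.

Invalid.


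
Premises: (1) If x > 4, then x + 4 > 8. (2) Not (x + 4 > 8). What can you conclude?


Modus tollens: from (P → Q) and ¬Q, infer ¬P.
Q = 'x + 4 > 8' is denied; since P → Q, P must also fail.

Not (x > 4).


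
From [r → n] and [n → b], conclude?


Hypothetical syllogism: from (P → Q) and (Q → R), infer (P → R).
Chain the two implications through the shared middle term 'n'.

r → b


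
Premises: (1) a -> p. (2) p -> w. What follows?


Hypothetical syllogism: from (P → Q) and (Q → R), infer (P → R).
Chain the two implications through the shared middle term 'p'.

a -> w


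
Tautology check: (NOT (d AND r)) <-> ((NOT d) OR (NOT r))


Build the truth table over {d, r}:
d | r | φ
---------
F | F | T
T | F | T
F | T | T
T | T | T
Every row evaluates to true.

Yes, it is a tautology.


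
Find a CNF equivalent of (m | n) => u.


Step 1: Rewrite as ¬(m ∨ n) ∨ u = (¬m ∧ ¬n) ∨ u.
Step 2: Distribute ∨ over ∧.

((~m) | u) & ((~n) | u)


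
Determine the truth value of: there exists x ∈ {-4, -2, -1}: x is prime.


Evaluate the predicate on each element: -4:F, -2:F, -1:F.
No element satisfies the predicate.

F


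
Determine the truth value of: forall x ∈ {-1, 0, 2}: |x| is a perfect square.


Evaluate the predicate on each element: -1:True, 0:True, 2:False.
Counterexample x = 2 fails the predicate.

False


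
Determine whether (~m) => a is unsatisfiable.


Truth table over {a, m}:
a | m | φ
---------
False | False | False
True | False | True
False | True | True
True | True | True
Satisfying assignment at row 2: a=True, m=False gives True.

No, it is not a contradiction.


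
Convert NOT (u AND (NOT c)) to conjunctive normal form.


Step 1: Apply De Morgan: ¬(u ∧ (¬c)) = ¬u ∨ ¬(¬c).
Step 2: Eliminate any double negations (¬¬X = X).

(NOT u) OR c


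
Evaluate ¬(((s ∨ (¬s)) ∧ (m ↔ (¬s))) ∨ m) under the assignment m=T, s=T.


Substitute m=T, s=T:
¬s = F
s ∨ (¬s) = T ∨ F = T
¬s = F
m ↔ (¬s) = T ↔ F = F
(s ∨ (¬s)) ∧ (m ↔ (¬s)) = T ∧ F = F
((s ∨ (¬s)) ∧ (m ↔ (¬s))) ∨ m = F ∨ T = T
¬(((s ∨ (¬s)) ∧ (m ↔ (¬s))) ∨ m) = F

F


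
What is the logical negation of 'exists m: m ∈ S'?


¬(forall x: φ) = exists x: ¬φ, and ¬(exists x: φ) = forall x: ¬φ.
Apply to the existential statement.

forall m: ~(m ∈ S)


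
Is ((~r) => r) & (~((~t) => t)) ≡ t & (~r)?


Compare truth tables:
r | t | φ | ψ
-------------
False | False | False | False
True | False | True | False
False | True | False | True
True | True | False | False
They differ at row 2 (r=True, t=False): φ=True but ψ=False.

No, they are not logically equivalent.


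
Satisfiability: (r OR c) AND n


Search for a satisfying assignment over {c, n, r}.
Try c=T, n=T, r=F: the formula evaluates to T.
A satisfying assignment exists.

Satisfiable.


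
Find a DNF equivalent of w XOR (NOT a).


Step 1: w ⊕ (¬a) is true exactly when they disagree: (w ∧ ¬(¬a)) ∨ (¬w ∧ (¬a)).
Step 2: Eliminate any double negations (¬¬X = X).

(w AND a) OR ((NOT w) AND (NOT a))


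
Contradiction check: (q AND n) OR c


Truth table over {c, n, q}:
c | n | q | φ
-------------
F | F | F | F
T | F | F | T
F | T | F | F
T | T | F | T
F | F | T | F
T | F | T | T
F | T | T | T
T | T | T | T
Satisfying assignment at row 2: c=T, n=F, q=F gives T.

No, it is not a contradiction.


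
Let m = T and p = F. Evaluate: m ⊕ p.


Exclusive or is true when exactly one operand is true.
Substitute: m=T, p=F.
T ⊕ F evaluates to T.

T


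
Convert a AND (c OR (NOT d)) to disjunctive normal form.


Step 1: Distribute ∧ over ∨: a ∧ (c ∨ (¬d)) = (a ∧ c) ∨ (a ∧ (¬d)).

(a AND c) OR (a AND (NOT d))


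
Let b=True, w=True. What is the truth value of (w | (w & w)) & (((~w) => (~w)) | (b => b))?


Substitute b=True, w=True:
w & w = True & True = True
w | (w & w) = True | True = True
~w = False
~w = False
(~w) => (~w) = False => False = True
b => b = True => True = True
((~w) => (~w)) | (b => b) = True | True = True
(w | (w & w)) & (((~w) => (~w)) | (b => b)) = True & True = True

True


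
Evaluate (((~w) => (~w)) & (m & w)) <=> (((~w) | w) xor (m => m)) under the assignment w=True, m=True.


Substitute w=True, m=True:
~w = False
~w = False
(~w) => (~w) = False => False = True
m & w = True & True = True
((~w) => (~w)) & (m & w) = True & True = True
~w = False
(~w) | w = False | True = True
m => m = True => True = True
((~w) | w) xor (m => m) = True xor True = False
(((~w) => (~w)) & (m & w)) <=> (((~w) | w) xor (m => m)) = True <=> False = False

False


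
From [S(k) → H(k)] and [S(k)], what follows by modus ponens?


Modus ponens: from (P → Q) and P, infer Q.
P = 'S(k)' is asserted, and P → Q holds, so Q follows.

H(k).


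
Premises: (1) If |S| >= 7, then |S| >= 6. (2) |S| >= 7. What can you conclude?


Modus ponens: from (P → Q) and P, infer Q.
P = '|S| >= 7' is asserted, and P → Q holds, so Q follows.

|S| >= 6.


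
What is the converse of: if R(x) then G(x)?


The converse of (P → Q) is (Q → P). It is not in general equivalent to the original.
Here P = 'R(x)' and Q = 'G(x)'.

If G(x), then R(x).


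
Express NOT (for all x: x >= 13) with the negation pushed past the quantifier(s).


¬(for all x: φ) = there exists x: ¬φ, and ¬(there exists x: φ) = for all x: ¬φ.
Apply to the universal statement.

there exists x: NOT(x >= 13)


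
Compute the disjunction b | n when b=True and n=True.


Disjunction is false only when both operands are false.
Substitute: b=True, n=True.
True | True evaluates to True.

True


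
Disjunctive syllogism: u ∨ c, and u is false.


Disjunctive syllogism: from (P ∨ Q) and ¬P, infer Q.
One disjunct, 'u', is ruled out; the other must hold.

c


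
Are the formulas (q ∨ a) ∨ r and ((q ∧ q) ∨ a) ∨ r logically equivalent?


Compare truth tables:
a | q | r | φ | ψ
-----------------
F | F | F | F | F
T | F | F | T | T
F | T | F | T | T
T | T | F | T | T
F | F | T | T | T
T | F | T | T | T
F | T | T | T | T
T | T | T | T | T
The columns φ and ψ agree on every row.

Yes, they are logically equivalent.


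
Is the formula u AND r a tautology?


Build the truth table over {r, u}:
r | u | φ
---------
F | F | F
T | F | F
F | T | F
T | T | T
Counterexample at row 1: with r=F, u=F, the formula is F.

No, it is not a tautology.


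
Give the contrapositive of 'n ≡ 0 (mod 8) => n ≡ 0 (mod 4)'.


The contrapositive of (P → Q) is (¬Q → ¬P); it is logically equivalent to the original.
Here P = 'n ≡ 0 (mod 8)' and Q = 'n ≡ 0 (mod 4)'.

If not (n ≡ 0 (mod 4)), then not (n ≡ 0 (mod 8)).


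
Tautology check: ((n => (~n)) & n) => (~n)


Build the truth table over {n}:
n | φ
-----
False | True
True | True
Every row evaluates to true.

Yes, it is a tautology.
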